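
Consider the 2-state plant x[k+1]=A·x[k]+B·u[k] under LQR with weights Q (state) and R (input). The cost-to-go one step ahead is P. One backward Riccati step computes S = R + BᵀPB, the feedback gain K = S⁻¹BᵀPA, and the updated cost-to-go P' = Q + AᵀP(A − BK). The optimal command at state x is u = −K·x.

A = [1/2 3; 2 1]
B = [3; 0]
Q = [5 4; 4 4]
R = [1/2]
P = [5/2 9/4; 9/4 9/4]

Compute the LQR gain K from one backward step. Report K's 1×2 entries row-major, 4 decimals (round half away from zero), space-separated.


0.7500 1.2717

BᵀP = [7.5000 6.7500]
S = R + BᵀPB = [1/2] + [22.5000] = [23.0000]
BᵀPA = [17.2500 29.2500]
K = S⁻¹·BᵀPA = [0.7500 1.2717]
A−BK = [-1.7500 -0.8152; 2.0000 1.0000]
AᵀP(A−BK) = [1.1875 0.9375; 0.9375 1.0516]
P' = Q + AᵀP(A−BK) = [6.1875 4.9375; 4.9375 5.0516]
tr(P') = 11.2391


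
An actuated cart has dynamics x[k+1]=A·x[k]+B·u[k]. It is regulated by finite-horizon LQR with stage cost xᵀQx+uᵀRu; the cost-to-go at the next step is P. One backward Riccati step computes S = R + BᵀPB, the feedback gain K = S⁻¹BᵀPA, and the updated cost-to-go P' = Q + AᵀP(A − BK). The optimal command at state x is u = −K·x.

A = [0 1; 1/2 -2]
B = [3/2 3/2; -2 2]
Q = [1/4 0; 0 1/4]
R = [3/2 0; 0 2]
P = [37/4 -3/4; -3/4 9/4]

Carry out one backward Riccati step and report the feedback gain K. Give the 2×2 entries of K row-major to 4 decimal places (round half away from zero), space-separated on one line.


BᵀP = [15.3750 -5.6250; 12.3750 3.3750]
S = R + BᵀPB = [3/2 0; 0 2] + [34.3125 11.8125; 11.8125 25.3125] = [35.8125 11.8125; 11.8125 27.3125]
BᵀPA = [-2.8125 26.6250; 1.6875 5.6250]
K = S⁻¹·BᵀPA = [-0.1154 0.7879; 0.1117 -0.1348]
A−BK = [0.0055 0.0203; 0.0459 -0.1545]
AᵀP(A−BK) = [0.0496 -0.1814; -0.1814 1.0298]
P' = Q + AᵀP(A−BK) = [0.2996 -0.1814; -0.1814 1.2798]
tr(P') = 1.5794

-0.1154 0.7879 0.1117 -0.1348


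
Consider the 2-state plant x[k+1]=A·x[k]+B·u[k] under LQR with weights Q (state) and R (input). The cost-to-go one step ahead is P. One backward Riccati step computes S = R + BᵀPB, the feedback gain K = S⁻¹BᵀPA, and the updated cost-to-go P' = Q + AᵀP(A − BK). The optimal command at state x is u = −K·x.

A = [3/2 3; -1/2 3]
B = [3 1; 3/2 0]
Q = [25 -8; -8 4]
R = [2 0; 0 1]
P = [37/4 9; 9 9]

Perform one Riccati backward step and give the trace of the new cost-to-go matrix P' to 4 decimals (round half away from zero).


BᵀP = [41.2500 40.5000; 9.2500 9.0000]
S = R + BᵀPB = [2 0; 0 1] + [184.5000 41.2500; 41.2500 9.2500] = [186.5000 41.2500; 41.2500 10.2500]
BᵀPA = [41.6250 245.2500; 9.3750 54.7500]
K = S⁻¹·BᵀPA = [0.1901 1.2157; 0.1495 0.4490]
A−BK = [0.7801 -1.0961; -0.7852 1.1764]
AᵀP(A−BK) = [0.2470 0.3120; 0.3120 3.5159]
P' = Q + AᵀP(A−BK) = [25.2470 -7.6880; -7.6880 7.5159]
tr(P') = 32.7629

32.7629


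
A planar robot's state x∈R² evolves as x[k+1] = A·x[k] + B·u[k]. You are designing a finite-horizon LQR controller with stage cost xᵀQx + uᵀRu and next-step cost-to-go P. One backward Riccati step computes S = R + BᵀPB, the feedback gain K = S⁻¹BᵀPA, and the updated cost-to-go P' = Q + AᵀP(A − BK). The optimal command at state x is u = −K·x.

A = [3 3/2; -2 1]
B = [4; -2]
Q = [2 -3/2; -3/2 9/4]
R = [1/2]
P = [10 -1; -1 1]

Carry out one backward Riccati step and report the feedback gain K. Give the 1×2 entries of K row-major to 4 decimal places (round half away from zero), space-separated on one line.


BᵀP = [42.0000 -6.0000]
S = R + BᵀPB = [1/2] + [180.0000] = [180.5000]
BᵀPA = [138.0000 57.0000]
K = S⁻¹·BᵀPA = [0.7645 0.3158]
A−BK = [-0.0582 0.2368; -0.4709 1.6316]
AᵀP(A−BK) = [0.4931 -0.5789; -0.5789 2.5000]
P' = Q + AᵀP(A−BK) = [2.4931 -2.0789; -2.0789 4.7500]
tr(P') = 7.2431

0.7645 0.3158


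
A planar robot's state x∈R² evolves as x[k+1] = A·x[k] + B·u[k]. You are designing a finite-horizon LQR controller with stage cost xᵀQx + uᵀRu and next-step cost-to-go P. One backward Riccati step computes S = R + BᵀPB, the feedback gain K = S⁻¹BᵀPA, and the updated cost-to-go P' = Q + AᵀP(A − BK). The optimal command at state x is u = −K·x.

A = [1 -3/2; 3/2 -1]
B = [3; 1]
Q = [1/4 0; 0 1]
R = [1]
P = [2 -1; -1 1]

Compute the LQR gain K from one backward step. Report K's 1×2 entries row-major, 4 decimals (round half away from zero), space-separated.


BᵀP = [5.0000 -2.0000]
S = R + BᵀPB = [1] + [13.0000] = [14.0000]
BᵀPA = [2.0000 -5.5000]
K = S⁻¹·BᵀPA = [0.1429 -0.3929]
A−BK = [0.5714 -0.3214; 1.3571 -0.6071]
AᵀP(A−BK) = [0.9643 -0.4643; -0.4643 0.3393]
P' = Q + AᵀP(A−BK) = [1.2143 -0.4643; -0.4643 1.3393]
tr(P') = 2.5536

0.1429 -0.3929


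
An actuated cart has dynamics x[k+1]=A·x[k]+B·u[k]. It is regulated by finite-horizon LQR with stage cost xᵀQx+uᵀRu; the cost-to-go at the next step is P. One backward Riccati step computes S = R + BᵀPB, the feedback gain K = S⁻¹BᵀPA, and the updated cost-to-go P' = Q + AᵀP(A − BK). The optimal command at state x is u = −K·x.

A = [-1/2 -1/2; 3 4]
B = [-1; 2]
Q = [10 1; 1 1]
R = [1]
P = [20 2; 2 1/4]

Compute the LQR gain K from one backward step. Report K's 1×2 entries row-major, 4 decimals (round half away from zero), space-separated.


BᵀP = [-16.0000 -1.5000]
S = R + BᵀPB = [1] + [13.0000] = [14.0000]
BᵀPA = [3.5000 2.0000]
K = S⁻¹·BᵀPA = [0.2500 0.1429]
A−BK = [-0.2500 -0.3571; 2.5000 3.7143]
AᵀP(A−BK) = [0.3750 0.5000; 0.5000 0.7143]
P' = Q + AᵀP(A−BK) = [10.3750 1.5000; 1.5000 1.7143]
tr(P') = 12.0893

0.2500 0.1429


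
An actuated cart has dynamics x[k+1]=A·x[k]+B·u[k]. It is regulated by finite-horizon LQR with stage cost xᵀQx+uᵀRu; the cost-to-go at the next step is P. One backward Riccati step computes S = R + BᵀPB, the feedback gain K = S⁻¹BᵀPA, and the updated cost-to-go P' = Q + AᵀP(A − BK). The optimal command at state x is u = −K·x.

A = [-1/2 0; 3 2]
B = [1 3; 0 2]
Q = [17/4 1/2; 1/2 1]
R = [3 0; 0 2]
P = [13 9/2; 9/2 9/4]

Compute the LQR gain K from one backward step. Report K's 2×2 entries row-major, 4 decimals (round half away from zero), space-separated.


-0.2730 -0.1480 0.2368 0.2368

BᵀP = [13.0000 4.5000; 48.0000 18.0000]
S = R + BᵀPB = [3 0; 0 2] + [13.0000 48.0000; 48.0000 180.0000] = [16.0000 48.0000; 48.0000 182.0000]
BᵀPA = [7.0000 9.0000; 30.0000 36.0000]
K = S⁻¹·BᵀPA = [-0.2730 -0.1480; 0.2368 0.2368]
A−BK = [-0.9375 -0.5625; 2.5263 1.5263]
AᵀP(A−BK) = [4.8059 2.9309; 2.9309 1.8059]
P' = Q + AᵀP(A−BK) = [9.0559 3.4309; 3.4309 2.8059]
tr(P') = 11.8618


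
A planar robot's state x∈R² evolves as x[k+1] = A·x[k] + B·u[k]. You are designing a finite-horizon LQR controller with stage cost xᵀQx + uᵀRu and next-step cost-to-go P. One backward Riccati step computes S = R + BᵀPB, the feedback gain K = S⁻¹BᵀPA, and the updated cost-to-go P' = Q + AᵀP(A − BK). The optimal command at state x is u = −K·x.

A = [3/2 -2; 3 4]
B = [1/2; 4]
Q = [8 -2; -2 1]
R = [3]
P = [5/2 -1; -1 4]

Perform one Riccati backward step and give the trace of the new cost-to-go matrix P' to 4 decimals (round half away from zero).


BᵀP = [-2.7500 15.5000]
S = R + BᵀPB = [3] + [60.6250] = [63.6250]
BᵀPA = [42.3750 67.5000]
K = S⁻¹·BᵀPA = [0.6660 1.0609]
A−BK = [1.1670 -2.5305; 0.3360 -0.2436]
AᵀP(A−BK) = [4.4028 -4.4558; -4.4558 18.3890]
P' = Q + AᵀP(A−BK) = [12.4028 -6.4558; -6.4558 19.3890]
tr(P') = 31.7917

31.7917


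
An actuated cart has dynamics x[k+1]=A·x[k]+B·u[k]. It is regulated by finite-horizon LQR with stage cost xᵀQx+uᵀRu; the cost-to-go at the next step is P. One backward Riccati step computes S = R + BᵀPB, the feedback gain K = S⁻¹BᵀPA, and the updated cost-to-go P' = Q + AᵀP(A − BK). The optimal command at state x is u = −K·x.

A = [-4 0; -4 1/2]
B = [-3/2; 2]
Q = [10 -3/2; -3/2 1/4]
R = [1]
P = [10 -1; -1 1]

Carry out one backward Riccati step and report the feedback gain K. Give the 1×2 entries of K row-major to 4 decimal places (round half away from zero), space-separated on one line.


BᵀP = [-17.0000 3.5000]
S = R + BᵀPB = [1] + [32.5000] = [33.5000]
BᵀPA = [54.0000 1.7500]
K = S⁻¹·BᵀPA = [1.6119 0.0522]
A−BK = [-1.5821 0.0784; -7.2239 0.3955]
AᵀP(A−BK) = [56.9552 -2.8209; -2.8209 0.1586]
P' = Q + AᵀP(A−BK) = [66.9552 -4.3209; -4.3209 0.4086]
tr(P') = 67.3638

1.6119 0.0522


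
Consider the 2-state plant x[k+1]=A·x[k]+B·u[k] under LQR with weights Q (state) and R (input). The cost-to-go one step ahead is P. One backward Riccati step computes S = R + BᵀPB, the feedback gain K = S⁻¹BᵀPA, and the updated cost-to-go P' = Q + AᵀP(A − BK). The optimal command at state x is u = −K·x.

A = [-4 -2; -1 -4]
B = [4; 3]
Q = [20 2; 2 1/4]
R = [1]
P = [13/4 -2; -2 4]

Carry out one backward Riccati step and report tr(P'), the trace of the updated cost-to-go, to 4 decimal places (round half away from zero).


58.3232

BᵀP = [7.0000 4.0000]
S = R + BᵀPB = [1] + [40.0000] = [41.0000]
BᵀPA = [-32.0000 -30.0000]
K = S⁻¹·BᵀPA = [-0.7805 -0.7317]
A−BK = [-0.8780 0.9268; 1.3415 -1.8049]
AᵀP(A−BK) = [15.0244 -17.4146; -17.4146 23.0488]
P' = Q + AᵀP(A−BK) = [35.0244 -15.4146; -15.4146 23.2988]
tr(P') = 58.3232


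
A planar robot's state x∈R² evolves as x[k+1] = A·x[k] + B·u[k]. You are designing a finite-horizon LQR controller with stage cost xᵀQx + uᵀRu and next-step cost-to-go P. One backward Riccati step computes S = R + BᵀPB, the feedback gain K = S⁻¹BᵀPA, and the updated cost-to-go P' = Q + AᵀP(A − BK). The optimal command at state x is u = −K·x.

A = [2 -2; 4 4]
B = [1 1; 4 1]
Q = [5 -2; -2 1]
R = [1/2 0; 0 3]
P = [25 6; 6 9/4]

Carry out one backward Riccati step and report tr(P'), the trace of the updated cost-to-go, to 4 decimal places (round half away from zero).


BᵀP = [49.0000 15.0000; 31.0000 8.2500]
S = R + BᵀPB = [1/2 0; 0 3] + [109.0000 64.0000; 64.0000 39.2500] = [109.5000 64.0000; 64.0000 42.2500]
BᵀPA = [158.0000 -38.0000; 95.0000 -29.0000]
K = S⁻¹·BᵀPA = [1.1228 0.4723; 0.5477 -1.4018]
A−BK = [0.3295 -1.0705; -1.0389 3.5126]
AᵀP(A−BK) = [2.5652 -5.4499; -5.4499 17.2944]
P' = Q + AᵀP(A−BK) = [7.5652 -7.4499; -7.4499 18.2944]
tr(P') = 25.8595

25.8595


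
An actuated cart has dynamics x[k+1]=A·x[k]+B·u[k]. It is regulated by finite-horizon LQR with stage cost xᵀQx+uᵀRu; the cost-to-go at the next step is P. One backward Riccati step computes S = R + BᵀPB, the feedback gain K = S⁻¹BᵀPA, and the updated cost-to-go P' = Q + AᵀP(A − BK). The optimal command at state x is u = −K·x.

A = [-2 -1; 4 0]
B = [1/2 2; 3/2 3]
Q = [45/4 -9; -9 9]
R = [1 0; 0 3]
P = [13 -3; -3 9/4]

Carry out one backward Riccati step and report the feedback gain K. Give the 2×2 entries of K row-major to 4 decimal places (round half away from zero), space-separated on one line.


BᵀP = [2.0000 1.8750; 17.0000 0.7500]
S = R + BᵀPB = [1 0; 0 3] + [3.8125 9.6250; 9.6250 36.2500] = [4.8125 9.6250; 9.6250 39.2500]
BᵀPA = [3.5000 -2.0000; -31.0000 -17.0000]
K = S⁻¹·BᵀPA = [4.5273 0.8844; -1.9000 -0.6500]
A−BK = [-0.4636 -0.1422; 2.9091 0.6234]
AᵀP(A−BK) = [61.2545 14.7545; 14.7545 3.7188]
P' = Q + AᵀP(A−BK) = [72.5045 5.7545; 5.7545 12.7188]
tr(P') = 85.2234

4.5273 0.8844 -1.9000 -0.6500


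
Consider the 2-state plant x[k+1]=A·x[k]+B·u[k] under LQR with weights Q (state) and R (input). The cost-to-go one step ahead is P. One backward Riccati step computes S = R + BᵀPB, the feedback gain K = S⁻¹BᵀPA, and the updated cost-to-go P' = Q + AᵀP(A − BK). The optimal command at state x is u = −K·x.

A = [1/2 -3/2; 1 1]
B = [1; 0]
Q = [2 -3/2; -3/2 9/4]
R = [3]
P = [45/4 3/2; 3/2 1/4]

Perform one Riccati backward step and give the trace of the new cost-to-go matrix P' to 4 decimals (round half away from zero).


9.7237

BᵀP = [11.2500 1.5000]
S = R + BᵀPB = [3] + [11.2500] = [14.2500]
BᵀPA = [7.1250 -15.3750]
K = S⁻¹·BᵀPA = [0.5000 -1.0789]
A−BK = [0.0000 -0.4211; 1.0000 1.0000]
AᵀP(A−BK) = [1.0000 -2.0000; -2.0000 4.4737]
P' = Q + AᵀP(A−BK) = [3.0000 -3.5000; -3.5000 6.7237]
tr(P') = 9.7237


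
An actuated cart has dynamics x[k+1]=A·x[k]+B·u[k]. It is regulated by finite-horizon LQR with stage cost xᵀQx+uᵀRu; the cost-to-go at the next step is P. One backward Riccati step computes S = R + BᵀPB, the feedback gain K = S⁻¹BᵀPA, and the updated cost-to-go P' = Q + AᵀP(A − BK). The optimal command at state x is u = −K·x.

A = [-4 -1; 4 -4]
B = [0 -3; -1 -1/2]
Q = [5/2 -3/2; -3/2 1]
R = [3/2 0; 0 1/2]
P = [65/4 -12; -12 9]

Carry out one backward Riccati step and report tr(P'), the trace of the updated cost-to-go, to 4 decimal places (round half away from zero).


BᵀP = [12.0000 -9.0000; -42.7500 31.5000]
S = R + BᵀPB = [3/2 0; 0 1/2] + [9.0000 -31.5000; -31.5000 112.5000] = [10.5000 -31.5000; -31.5000 113.0000]
BᵀPA = [-84.0000 24.0000; 297.0000 -83.2500]
K = S⁻¹·BᵀPA = [-0.7027 0.4614; 2.4324 -0.6081]
A−BK = [3.2973 -2.8243; 4.5135 -3.8427]
AᵀP(A−BK) = [6.5405 -3.6351; -3.6351 2.5516]
P' = Q + AᵀP(A−BK) = [9.0405 -5.1351; -5.1351 3.5516]
tr(P') = 12.5922

12.5922


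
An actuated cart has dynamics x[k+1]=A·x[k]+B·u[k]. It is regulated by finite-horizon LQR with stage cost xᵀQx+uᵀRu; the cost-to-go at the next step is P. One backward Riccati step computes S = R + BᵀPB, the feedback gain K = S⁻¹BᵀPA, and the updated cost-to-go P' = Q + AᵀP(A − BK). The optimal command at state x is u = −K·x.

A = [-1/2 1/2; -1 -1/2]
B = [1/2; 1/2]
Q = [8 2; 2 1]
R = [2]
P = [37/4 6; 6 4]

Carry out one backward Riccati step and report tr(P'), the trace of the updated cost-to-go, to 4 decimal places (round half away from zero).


12.0752

BᵀP = [7.6250 5.0000]
S = R + BᵀPB = [2] + [6.3125] = [8.3125]
BᵀPA = [-8.8125 1.3125]
K = S⁻¹·BᵀPA = [-1.0602 0.1579]
A−BK = [0.0301 0.4211; -0.4699 -0.5789]
AᵀP(A−BK) = [2.9699 -0.4211; -0.4211 0.1053]
P' = Q + AᵀP(A−BK) = [10.9699 1.5789; 1.5789 1.1053]
tr(P') = 12.0752


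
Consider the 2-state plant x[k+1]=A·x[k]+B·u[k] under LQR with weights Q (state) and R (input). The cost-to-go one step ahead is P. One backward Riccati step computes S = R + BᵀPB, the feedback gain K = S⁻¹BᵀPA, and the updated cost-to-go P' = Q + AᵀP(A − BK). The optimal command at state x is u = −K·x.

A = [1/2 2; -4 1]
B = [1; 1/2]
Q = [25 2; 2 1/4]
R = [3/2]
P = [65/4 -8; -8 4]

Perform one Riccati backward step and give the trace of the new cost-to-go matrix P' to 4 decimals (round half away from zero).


BᵀP = [12.2500 -6.0000]
S = R + BᵀPB = [3/2] + [9.2500] = [10.7500]
BᵀPA = [30.1250 18.5000]
K = S⁻¹·BᵀPA = [2.8023 1.7209]
A−BK = [-2.3023 0.2791; -5.4012 0.1395]
AᵀP(A−BK) = [15.6424 8.4070; 8.4070 5.1628]
P' = Q + AᵀP(A−BK) = [40.6424 10.4070; 10.4070 5.4128]
tr(P') = 46.0552

46.0552


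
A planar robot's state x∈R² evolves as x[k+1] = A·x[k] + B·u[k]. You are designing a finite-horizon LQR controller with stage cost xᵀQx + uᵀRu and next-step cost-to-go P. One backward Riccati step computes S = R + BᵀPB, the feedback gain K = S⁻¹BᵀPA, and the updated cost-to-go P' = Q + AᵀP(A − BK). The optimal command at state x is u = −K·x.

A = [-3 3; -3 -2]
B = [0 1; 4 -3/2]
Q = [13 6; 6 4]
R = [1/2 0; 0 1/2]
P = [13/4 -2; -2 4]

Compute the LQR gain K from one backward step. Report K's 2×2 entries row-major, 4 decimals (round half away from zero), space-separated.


BᵀP = [-8.0000 16.0000; 6.2500 -8.0000]
S = R + BᵀPB = [1/2 0; 0 1/2] + [64.0000 -32.0000; -32.0000 18.2500] = [64.5000 -32.0000; -32.0000 18.7500]
BᵀPA = [-24.0000 -56.0000; 5.2500 34.7500]
K = S⁻¹·BᵀPA = [-1.5212 0.3345; -2.3163 2.4241]
A−BK = [-0.6837 0.5759; -0.3894 0.2984]
AᵀP(A−BK) = [4.9005 -3.9498; -3.9498 3.7407]
P' = Q + AᵀP(A−BK) = [17.9005 2.0502; 2.0502 7.7407]
tr(P') = 25.6413

-1.5212 0.3345 -2.3163 2.4241


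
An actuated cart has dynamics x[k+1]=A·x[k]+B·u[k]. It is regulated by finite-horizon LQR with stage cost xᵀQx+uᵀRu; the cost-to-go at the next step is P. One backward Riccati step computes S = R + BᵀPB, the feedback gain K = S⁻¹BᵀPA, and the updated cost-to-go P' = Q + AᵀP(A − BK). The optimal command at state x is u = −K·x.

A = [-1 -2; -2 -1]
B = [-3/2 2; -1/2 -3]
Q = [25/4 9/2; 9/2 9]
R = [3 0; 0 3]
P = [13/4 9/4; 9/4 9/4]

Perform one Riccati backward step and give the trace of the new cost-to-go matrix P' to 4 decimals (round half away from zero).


24.6364

BᵀP = [-6.0000 -4.5000; -0.2500 -2.2500]
S = R + BᵀPB = [3 0; 0 3] + [11.2500 1.5000; 1.5000 6.2500] = [14.2500 1.5000; 1.5000 9.2500]
BᵀPA = [15.0000 16.5000; 4.7500 2.7500]
K = S⁻¹·BᵀPA = [1.0159 1.1462; 0.3488 0.1114]
A−BK = [-0.1737 -0.5036; -0.4457 -0.0926]
AᵀP(A−BK) = [4.3546 4.5282; 4.5282 5.0318]
P' = Q + AᵀP(A−BK) = [10.6046 9.0282; 9.0282 14.0318]
tr(P') = 24.6364


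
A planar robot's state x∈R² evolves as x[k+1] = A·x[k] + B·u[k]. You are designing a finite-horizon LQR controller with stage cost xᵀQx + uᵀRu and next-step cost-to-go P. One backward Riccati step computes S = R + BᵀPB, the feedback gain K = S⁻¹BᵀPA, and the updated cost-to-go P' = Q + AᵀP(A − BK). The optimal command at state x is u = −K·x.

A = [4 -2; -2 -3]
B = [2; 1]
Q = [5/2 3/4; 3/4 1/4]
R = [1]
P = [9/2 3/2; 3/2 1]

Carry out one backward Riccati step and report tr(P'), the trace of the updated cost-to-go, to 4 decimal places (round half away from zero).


BᵀP = [10.5000 4.0000]
S = R + BᵀPB = [1] + [25.0000] = [26.0000]
BᵀPA = [34.0000 -33.0000]
K = S⁻¹·BᵀPA = [1.3077 -1.2692]
A−BK = [1.3846 0.5385; -3.3077 -1.7308]
AᵀP(A−BK) = [7.5385 1.1538; 1.1538 3.1154]
P' = Q + AᵀP(A−BK) = [10.0385 1.9038; 1.9038 3.3654]
tr(P') = 13.4038

13.4038


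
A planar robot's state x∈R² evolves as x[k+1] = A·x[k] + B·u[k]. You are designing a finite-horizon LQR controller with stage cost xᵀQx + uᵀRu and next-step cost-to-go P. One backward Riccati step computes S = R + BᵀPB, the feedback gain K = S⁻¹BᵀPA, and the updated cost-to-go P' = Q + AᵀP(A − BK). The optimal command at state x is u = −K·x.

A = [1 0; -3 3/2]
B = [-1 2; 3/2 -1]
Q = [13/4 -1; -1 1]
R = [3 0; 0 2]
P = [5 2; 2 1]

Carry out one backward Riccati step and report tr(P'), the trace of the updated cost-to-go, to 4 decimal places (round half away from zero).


BᵀP = [-2.0000 -0.5000; 8.0000 3.0000]
S = R + BᵀPB = [3 0; 0 2] + [1.2500 -3.5000; -3.5000 13.0000] = [4.2500 -3.5000; -3.5000 15.0000]
BᵀPA = [-0.5000 -0.7500; -1.0000 4.5000]
K = S⁻¹·BᵀPA = [-0.2136 0.0874; -0.1165 0.3204]
A−BK = [1.0194 -0.5534; -2.7961 1.6893]
AᵀP(A−BK) = [1.7767 -1.1359; -1.1359 0.8738]
P' = Q + AᵀP(A−BK) = [5.0267 -2.1359; -2.1359 1.8738]
tr(P') = 6.9005

6.9005


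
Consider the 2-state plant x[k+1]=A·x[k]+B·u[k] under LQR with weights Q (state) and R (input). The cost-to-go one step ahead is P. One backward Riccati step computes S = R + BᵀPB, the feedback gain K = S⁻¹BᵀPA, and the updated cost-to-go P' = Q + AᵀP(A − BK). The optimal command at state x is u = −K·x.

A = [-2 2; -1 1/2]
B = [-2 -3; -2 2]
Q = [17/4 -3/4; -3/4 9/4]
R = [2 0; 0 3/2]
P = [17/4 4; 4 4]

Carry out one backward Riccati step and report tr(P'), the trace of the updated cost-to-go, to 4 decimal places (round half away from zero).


8.2230

BᵀP = [-16.5000 -16.0000; -4.7500 -4.0000]
S = R + BᵀPB = [2 0; 0 3/2] + [65.0000 17.5000; 17.5000 6.2500] = [67.0000 17.5000; 17.5000 7.7500]
BᵀPA = [49.0000 -41.0000; 13.5000 -11.5000]
K = S⁻¹·BᵀPA = [0.6737 -0.5469; 0.2207 -0.2488]
A−BK = [0.0094 0.1596; -0.0939 -0.0962]
AᵀP(A−BK) = [1.0094 -0.8404; -0.8404 0.7136]
P' = Q + AᵀP(A−BK) = [5.2594 -1.5904; -1.5904 2.9636]
tr(P') = 8.2230


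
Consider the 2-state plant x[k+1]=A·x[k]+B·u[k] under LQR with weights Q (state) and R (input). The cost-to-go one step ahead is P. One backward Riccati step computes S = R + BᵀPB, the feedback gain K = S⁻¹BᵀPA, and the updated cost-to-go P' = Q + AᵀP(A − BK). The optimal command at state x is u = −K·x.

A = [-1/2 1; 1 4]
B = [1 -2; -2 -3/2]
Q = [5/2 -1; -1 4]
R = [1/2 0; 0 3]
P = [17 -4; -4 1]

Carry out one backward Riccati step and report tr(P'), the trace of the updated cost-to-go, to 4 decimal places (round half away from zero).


BᵀP = [25.0000 -6.0000; -28.0000 6.5000]
S = R + BᵀPB = [1/2 0; 0 3] + [37.0000 -41.0000; -41.0000 46.2500] = [37.5000 -41.0000; -41.0000 49.2500]
BᵀPA = [-18.5000 1.0000; 20.5000 -2.0000]
K = S⁻¹·BᵀPA = [-0.4258 -0.1974; 0.0618 -0.2050]
A−BK = [0.0494 0.7875; 0.2411 3.2977]
AᵀP(A−BK) = [0.1064 0.0494; 0.0494 0.7875]
P' = Q + AᵀP(A−BK) = [2.6064 -0.9506; -0.9506 4.7875]
tr(P') = 7.3939

7.3939


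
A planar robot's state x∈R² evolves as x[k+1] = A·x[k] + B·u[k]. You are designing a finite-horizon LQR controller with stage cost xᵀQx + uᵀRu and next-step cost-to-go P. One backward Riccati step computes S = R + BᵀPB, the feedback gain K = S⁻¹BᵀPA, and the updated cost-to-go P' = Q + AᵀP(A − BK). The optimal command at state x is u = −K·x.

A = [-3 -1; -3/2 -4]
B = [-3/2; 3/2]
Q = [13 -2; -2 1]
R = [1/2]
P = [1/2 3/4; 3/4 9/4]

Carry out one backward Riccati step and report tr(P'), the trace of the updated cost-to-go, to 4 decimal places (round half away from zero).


BᵀP = [0.3750 2.2500]
S = R + BᵀPB = [1/2] + [2.8125] = [3.3125]
BᵀPA = [-4.5000 -9.3750]
K = S⁻¹·BᵀPA = [-1.3585 -2.8302]
A−BK = [-5.0377 -5.2453; 0.5377 0.2453]
AᵀP(A−BK) = [10.1993 12.3892; 12.3892 15.9670]
P' = Q + AᵀP(A−BK) = [23.1993 10.3892; 10.3892 16.9670]
tr(P') = 40.1663

40.1663


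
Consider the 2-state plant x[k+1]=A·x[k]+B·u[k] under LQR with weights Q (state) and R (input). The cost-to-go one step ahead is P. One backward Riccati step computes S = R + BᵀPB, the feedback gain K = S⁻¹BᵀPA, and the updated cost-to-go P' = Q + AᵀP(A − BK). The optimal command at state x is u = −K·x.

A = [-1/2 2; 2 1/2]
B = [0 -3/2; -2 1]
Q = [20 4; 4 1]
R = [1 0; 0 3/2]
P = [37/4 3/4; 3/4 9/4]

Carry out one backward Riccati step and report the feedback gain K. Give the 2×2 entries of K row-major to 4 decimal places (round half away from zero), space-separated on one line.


-0.7532 -0.8022 0.3190 -1.2322

BᵀP = [-1.5000 -4.5000; -13.1250 1.1250]
S = R + BᵀPB = [1 0; 0 3/2] + [9.0000 -2.2500; -2.2500 20.8125] = [10.0000 -2.2500; -2.2500 22.3125]
BᵀPA = [-8.2500 -5.2500; 8.8125 -25.6875]
K = S⁻¹·BᵀPA = [-0.7532 -0.8022; 0.3190 -1.2322]
A−BK = [-0.0215 0.1518; 0.1745 0.1277]
AᵀP(A−BK) = [0.7872 0.0525; 0.0525 3.1997]
P' = Q + AᵀP(A−BK) = [20.7872 4.0525; 4.0525 4.1997]
tr(P') = 24.9869


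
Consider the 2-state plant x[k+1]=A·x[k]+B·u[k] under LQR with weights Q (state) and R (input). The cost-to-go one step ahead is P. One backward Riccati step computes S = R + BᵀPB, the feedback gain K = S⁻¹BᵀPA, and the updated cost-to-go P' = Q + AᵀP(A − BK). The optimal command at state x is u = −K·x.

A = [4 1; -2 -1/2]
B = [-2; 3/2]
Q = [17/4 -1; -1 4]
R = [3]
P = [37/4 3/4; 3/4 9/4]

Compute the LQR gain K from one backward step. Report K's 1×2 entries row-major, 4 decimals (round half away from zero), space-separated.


-1.8059 -0.4515

BᵀP = [-17.3750 1.8750]
S = R + BᵀPB = [3] + [37.5625] = [40.5625]
BᵀPA = [-73.2500 -18.3125]
K = S⁻¹·BᵀPA = [-1.8059 -0.4515]
A−BK = [0.3883 0.0971; 0.7088 0.1772]
AᵀP(A−BK) = [12.7211 3.1803; 3.1803 0.7951]
P' = Q + AᵀP(A−BK) = [16.9711 2.1803; 2.1803 4.7951]
tr(P') = 21.7662


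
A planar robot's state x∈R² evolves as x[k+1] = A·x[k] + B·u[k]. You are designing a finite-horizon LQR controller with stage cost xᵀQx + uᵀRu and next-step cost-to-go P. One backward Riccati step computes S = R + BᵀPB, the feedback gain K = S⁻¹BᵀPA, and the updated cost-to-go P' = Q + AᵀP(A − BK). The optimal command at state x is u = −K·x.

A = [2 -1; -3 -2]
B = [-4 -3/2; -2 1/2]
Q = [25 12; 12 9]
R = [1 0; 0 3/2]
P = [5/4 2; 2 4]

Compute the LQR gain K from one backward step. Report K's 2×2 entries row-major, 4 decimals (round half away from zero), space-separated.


0.4833 0.6109 -0.6090 -0.2098

BᵀP = [-9.0000 -16.0000; -0.8750 -1.0000]
S = R + BᵀPB = [1 0; 0 3/2] + [68.0000 5.5000; 5.5000 0.8125] = [69.0000 5.5000; 5.5000 2.3125]
BᵀPA = [30.0000 41.0000; 1.2500 2.8750]
K = S⁻¹·BᵀPA = [0.4833 0.6109; -0.6090 -0.2098]
A−BK = [3.0198 1.1290; -1.7289 -0.6733]
AᵀP(A−BK) = [3.2615 1.4345; 1.4345 0.8052]
P' = Q + AᵀP(A−BK) = [28.2615 13.4345; 13.4345 9.8052]
tr(P') = 38.0667


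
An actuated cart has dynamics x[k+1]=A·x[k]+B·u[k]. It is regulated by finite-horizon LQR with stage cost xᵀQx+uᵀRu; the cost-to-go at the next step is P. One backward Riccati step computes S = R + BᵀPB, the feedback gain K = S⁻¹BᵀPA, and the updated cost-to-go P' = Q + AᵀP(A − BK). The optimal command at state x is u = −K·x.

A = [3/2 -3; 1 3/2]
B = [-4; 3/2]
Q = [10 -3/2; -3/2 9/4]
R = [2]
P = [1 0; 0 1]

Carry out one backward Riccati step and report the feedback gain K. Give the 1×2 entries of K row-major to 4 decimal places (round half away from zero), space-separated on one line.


BᵀP = [-4.0000 1.5000]
S = R + BᵀPB = [2] + [18.2500] = [20.2500]
BᵀPA = [-4.5000 14.2500]
K = S⁻¹·BᵀPA = [-0.2222 0.7037]
A−BK = [0.6111 -0.1852; 1.3333 0.4444]
AᵀP(A−BK) = [2.2500 0.1667; 0.1667 1.2222]
P' = Q + AᵀP(A−BK) = [12.2500 -1.3333; -1.3333 3.4722]
tr(P') = 15.7222

-0.2222 0.7037


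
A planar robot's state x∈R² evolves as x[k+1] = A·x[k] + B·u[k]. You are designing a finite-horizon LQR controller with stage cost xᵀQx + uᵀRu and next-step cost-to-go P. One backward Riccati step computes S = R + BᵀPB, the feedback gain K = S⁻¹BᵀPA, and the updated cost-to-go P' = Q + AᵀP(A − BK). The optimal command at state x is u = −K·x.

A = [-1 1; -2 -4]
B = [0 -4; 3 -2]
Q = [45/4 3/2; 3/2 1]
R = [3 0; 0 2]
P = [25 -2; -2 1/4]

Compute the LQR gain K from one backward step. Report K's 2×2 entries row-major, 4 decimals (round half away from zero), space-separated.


BᵀP = [-6.0000 0.7500; -96.0000 7.5000]
S = R + BᵀPB = [3 0; 0 2] + [2.2500 22.5000; 22.5000 369.0000] = [5.2500 22.5000; 22.5000 371.0000]
BᵀPA = [4.5000 -9.0000; 81.0000 -126.0000]
K = S⁻¹·BᵀPA = [-0.1061 -0.3496; 0.2248 -0.3184]
A−BK = [-0.1009 -0.2737; -1.2320 -3.5879]
AᵀP(A−BK) = [0.2716 0.3652; 0.3652 1.7326]
P' = Q + AᵀP(A−BK) = [11.5216 1.8652; 1.8652 2.7326]
tr(P') = 14.2542

-0.1061 -0.3496 0.2248 -0.3184


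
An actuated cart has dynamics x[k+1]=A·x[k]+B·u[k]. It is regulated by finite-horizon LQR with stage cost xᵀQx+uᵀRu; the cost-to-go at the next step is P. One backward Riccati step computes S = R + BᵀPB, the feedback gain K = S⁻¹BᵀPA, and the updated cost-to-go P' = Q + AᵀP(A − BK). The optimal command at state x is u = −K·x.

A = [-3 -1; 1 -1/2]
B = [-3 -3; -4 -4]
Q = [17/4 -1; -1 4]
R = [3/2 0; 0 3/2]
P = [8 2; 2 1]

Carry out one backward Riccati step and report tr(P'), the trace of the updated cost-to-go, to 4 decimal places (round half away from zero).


15.4049

BᵀP = [-32.0000 -10.0000; -32.0000 -10.0000]
S = R + BᵀPB = [3/2 0; 0 3/2] + [136.0000 136.0000; 136.0000 136.0000] = [137.5000 136.0000; 136.0000 137.5000]
BᵀPA = [86.0000 37.0000; 86.0000 37.0000]
K = S⁻¹·BᵀPA = [0.3144 0.1353; 0.3144 0.1353]
A−BK = [-1.1133 -0.1883; 3.5155 0.5823]
AᵀP(A−BK) = [6.9159 1.2313; 1.2313 0.2390]
P' = Q + AᵀP(A−BK) = [11.1659 0.2313; 0.2313 4.2390]
tr(P') = 15.4049


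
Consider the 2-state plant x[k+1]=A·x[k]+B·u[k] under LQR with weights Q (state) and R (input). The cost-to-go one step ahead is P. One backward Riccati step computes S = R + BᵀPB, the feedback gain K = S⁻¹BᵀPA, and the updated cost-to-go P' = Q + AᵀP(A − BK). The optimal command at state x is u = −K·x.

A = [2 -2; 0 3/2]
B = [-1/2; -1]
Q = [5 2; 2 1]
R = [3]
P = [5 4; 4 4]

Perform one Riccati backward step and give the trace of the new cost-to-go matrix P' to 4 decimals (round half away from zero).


BᵀP = [-6.5000 -6.0000]
S = R + BᵀPB = [3] + [9.2500] = [12.2500]
BᵀPA = [-13.0000 4.0000]
K = S⁻¹·BᵀPA = [-1.0612 0.3265]
A−BK = [1.4694 -1.8367; -1.0612 1.8265]
AᵀP(A−BK) = [6.2041 -3.7551; -3.7551 3.6939]
P' = Q + AᵀP(A−BK) = [11.2041 -1.7551; -1.7551 4.6939]
tr(P') = 15.8980

15.8980


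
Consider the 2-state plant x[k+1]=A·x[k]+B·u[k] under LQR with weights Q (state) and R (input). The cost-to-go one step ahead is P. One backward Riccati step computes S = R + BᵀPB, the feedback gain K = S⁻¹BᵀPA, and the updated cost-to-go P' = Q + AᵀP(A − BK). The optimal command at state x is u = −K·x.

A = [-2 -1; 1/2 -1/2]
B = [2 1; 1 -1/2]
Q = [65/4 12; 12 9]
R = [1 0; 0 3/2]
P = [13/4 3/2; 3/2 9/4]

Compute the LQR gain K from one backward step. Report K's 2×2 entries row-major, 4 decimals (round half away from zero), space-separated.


BᵀP = [8.0000 5.2500; 2.5000 0.3750]
S = R + BᵀPB = [1 0; 0 3/2] + [21.2500 5.3750; 5.3750 2.3125] = [22.2500 5.3750; 5.3750 3.8125]
BᵀPA = [-13.3750 -10.6250; -4.8125 -2.6875]
K = S⁻¹·BᵀPA = [-0.4492 -0.4659; -0.6291 -0.0480]
A−BK = [-0.4726 -0.0201; 0.6346 -0.0581]
AᵀP(A−BK) = [1.5277 0.2246; 0.2246 0.2330]
P' = Q + AᵀP(A−BK) = [17.7777 12.2246; 12.2246 9.2330]
tr(P') = 27.0106

-0.4492 -0.4659 -0.6291 -0.0480


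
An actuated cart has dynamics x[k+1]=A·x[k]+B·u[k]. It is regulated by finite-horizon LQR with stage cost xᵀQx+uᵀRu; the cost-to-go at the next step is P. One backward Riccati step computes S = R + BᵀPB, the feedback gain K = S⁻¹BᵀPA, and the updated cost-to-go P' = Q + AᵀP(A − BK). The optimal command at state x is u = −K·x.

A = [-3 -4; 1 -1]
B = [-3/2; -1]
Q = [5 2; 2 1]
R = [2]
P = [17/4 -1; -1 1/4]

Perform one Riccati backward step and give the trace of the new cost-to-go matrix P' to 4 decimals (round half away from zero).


29.9610

BᵀP = [-5.3750 1.2500]
S = R + BᵀPB = [2] + [6.8125] = [8.8125]
BᵀPA = [17.3750 20.2500]
K = S⁻¹·BᵀPA = [1.9716 2.2979]
A−BK = [-0.0426 -0.5532; 2.9716 1.2979]
AᵀP(A−BK) = [10.2429 11.8245; 11.8245 13.7181]
P' = Q + AᵀP(A−BK) = [15.2429 13.8245; 13.8245 14.7181]
tr(P') = 29.9610


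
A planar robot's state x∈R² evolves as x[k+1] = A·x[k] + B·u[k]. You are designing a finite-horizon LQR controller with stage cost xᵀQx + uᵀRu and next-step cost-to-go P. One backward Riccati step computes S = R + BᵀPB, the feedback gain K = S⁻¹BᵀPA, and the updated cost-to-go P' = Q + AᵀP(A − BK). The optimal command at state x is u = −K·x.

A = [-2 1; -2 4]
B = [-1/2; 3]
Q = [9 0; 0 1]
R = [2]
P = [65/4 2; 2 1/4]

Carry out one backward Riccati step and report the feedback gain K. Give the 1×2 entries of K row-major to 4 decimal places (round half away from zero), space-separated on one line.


BᵀP = [-2.1250 -0.2500]
S = R + BᵀPB = [2] + [0.3125] = [2.3125]
BᵀPA = [4.7500 -3.1250]
K = S⁻¹·BᵀPA = [2.0541 -1.3514]
A−BK = [-0.9730 0.3243; -8.1622 8.0541]
AᵀP(A−BK) = [72.2432 -48.0811; -48.0811 32.0270]
P' = Q + AᵀP(A−BK) = [81.2432 -48.0811; -48.0811 33.0270]
tr(P') = 114.2703

2.0541 -1.3514


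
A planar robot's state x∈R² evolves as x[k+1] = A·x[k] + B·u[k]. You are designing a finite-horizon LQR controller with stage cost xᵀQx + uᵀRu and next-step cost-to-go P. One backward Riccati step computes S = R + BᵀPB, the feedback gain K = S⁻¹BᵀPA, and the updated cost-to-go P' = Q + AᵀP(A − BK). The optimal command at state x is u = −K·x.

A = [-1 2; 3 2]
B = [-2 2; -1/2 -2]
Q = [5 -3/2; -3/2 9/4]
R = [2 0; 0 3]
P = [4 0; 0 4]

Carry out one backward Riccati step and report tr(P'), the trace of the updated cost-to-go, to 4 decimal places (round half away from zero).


BᵀP = [-8.0000 -2.0000; 8.0000 -8.0000]
S = R + BᵀPB = [2 0; 0 3] + [17.0000 -12.0000; -12.0000 32.0000] = [19.0000 -12.0000; -12.0000 35.0000]
BᵀPA = [2.0000 -20.0000; -32.0000 0.0000]
K = S⁻¹·BᵀPA = [-0.6027 -1.3436; -1.1209 -0.4607]
A−BK = [0.0365 0.2342; 0.4568 0.4069]
AᵀP(A−BK) = [5.3359 3.9463; 3.9463 5.1286]
P' = Q + AᵀP(A−BK) = [10.3359 2.4463; 2.4463 7.3786]
tr(P') = 17.7145

17.7145


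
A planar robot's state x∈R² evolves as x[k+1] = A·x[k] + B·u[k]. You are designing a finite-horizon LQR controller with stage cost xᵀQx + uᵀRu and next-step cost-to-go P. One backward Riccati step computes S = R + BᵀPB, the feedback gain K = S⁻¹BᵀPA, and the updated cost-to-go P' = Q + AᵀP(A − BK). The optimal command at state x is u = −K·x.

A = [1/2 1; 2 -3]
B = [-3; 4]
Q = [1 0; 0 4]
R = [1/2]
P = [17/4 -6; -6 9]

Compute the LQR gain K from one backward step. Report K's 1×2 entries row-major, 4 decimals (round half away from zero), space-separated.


BᵀP = [-36.7500 54.0000]
S = R + BᵀPB = [1/2] + [326.2500] = [326.7500]
BᵀPA = [89.6250 -198.7500]
K = S⁻¹·BᵀPA = [0.2743 -0.6083]
A−BK = [1.3229 -0.8248; 0.9028 -0.5669]
AᵀP(A−BK) = [0.4791 -0.3594; -0.3594 0.3577]
P' = Q + AᵀP(A−BK) = [1.4791 -0.3594; -0.3594 4.3577]
tr(P') = 5.8367

0.2743 -0.6083


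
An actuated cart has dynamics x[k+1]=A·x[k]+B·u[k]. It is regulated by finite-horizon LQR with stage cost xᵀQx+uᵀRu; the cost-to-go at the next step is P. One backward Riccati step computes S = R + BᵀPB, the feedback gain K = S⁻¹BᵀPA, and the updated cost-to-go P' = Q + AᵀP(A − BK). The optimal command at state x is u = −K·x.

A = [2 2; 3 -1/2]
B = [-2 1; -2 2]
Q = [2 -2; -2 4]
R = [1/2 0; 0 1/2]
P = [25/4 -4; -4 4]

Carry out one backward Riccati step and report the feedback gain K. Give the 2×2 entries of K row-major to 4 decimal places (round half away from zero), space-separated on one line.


-0.5128 -1.9487 0.9174 -2.1140

BᵀP = [-4.5000 0.0000; -1.7500 4.0000]
S = R + BᵀPB = [1/2 0; 0 1/2] + [9.0000 -4.5000; -4.5000 6.2500] = [9.5000 -4.5000; -4.5000 6.7500]
BᵀPA = [-9.0000 -9.0000; 8.5000 -5.5000]
K = S⁻¹·BᵀPA = [-0.5128 -1.9487; 0.9174 -2.1140]
A−BK = [0.0570 0.2165; 0.1396 -0.1695]
AᵀP(A−BK) = [0.5869 -0.5698; -0.5698 4.8348]
P' = Q + AᵀP(A−BK) = [2.5869 -2.5698; -2.5698 8.8348]
tr(P') = 11.4217


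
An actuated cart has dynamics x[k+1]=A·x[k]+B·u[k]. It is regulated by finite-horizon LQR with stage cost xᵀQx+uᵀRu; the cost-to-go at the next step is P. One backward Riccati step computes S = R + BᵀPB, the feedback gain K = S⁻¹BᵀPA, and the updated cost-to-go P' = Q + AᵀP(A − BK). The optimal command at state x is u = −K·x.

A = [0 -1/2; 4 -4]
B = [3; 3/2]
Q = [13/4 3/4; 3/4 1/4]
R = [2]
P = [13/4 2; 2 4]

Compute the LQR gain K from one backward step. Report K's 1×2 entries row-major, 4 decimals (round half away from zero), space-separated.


0.8240 -0.9335

BᵀP = [12.7500 12.0000]
S = R + BᵀPB = [2] + [56.2500] = [58.2500]
BᵀPA = [48.0000 -54.3750]
K = S⁻¹·BᵀPA = [0.8240 -0.9335]
A−BK = [-2.4721 2.3004; 2.7639 -2.5998]
AᵀP(A−BK) = [24.4464 -23.1931; -23.1931 22.0547]
P' = Q + AᵀP(A−BK) = [27.6964 -22.4431; -22.4431 22.3047]
tr(P') = 50.0011


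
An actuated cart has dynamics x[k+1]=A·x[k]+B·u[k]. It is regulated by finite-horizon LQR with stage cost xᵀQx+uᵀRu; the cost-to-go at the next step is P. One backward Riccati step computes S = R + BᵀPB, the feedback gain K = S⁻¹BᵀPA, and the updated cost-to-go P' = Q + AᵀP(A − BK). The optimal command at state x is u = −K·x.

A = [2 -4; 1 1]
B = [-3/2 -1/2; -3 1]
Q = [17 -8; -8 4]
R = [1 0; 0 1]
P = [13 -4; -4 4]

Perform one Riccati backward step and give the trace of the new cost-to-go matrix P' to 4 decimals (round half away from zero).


43.5445

BᵀP = [-7.5000 -6.0000; -10.5000 6.0000]
S = R + BᵀPB = [1 0; 0 1] + [29.2500 -2.2500; -2.2500 11.2500] = [30.2500 -2.2500; -2.2500 12.2500]
BᵀPA = [-21.0000 24.0000; -15.0000 48.0000]
K = S⁻¹·BᵀPA = [-0.7962 1.0999; -1.3707 4.1204]
A−BK = [0.1204 -0.2900; -0.0178 0.1792]
AᵀP(A−BK) = [2.7196 -7.0971; -7.0971 19.8249]
P' = Q + AᵀP(A−BK) = [19.7196 -15.0971; -15.0971 23.8249]
tr(P') = 43.5445


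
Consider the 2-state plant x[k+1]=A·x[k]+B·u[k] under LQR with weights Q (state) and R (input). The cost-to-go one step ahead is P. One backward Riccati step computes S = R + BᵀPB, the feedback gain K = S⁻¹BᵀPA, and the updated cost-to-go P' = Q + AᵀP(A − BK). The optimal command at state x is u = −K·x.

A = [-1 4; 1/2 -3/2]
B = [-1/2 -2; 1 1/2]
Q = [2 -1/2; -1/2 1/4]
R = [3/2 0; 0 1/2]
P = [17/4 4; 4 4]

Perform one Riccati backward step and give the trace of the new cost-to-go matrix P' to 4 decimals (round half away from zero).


BᵀP = [1.8750 2.0000; -6.5000 -6.0000]
S = R + BᵀPB = [3/2 0; 0 1/2] + [1.0625 -2.7500; -2.7500 10.0000] = [2.5625 -2.7500; -2.7500 10.5000]
BᵀPA = [-0.8750 4.5000; 3.5000 -17.0000]
K = S⁻¹·BᵀPA = [0.0226 0.0258; 0.3393 -1.6123]
A−BK = [-0.3102 0.7884; 0.3078 -0.7197]
AᵀP(A−BK) = [0.0824 -0.3344; -0.3344 1.4750]
P' = Q + AᵀP(A−BK) = [2.0824 -0.8344; -0.8344 1.7250]
tr(P') = 3.8074

3.8074


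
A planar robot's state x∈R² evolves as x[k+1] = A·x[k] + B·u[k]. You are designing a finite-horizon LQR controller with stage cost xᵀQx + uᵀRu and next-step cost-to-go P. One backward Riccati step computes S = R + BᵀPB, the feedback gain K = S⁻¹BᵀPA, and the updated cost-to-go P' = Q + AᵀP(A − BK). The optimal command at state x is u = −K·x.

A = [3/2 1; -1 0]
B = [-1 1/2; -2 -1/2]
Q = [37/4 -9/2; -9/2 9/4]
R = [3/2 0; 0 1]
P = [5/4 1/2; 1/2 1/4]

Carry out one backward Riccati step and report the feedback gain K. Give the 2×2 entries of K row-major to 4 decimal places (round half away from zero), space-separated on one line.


-0.3946 -0.3779 0.1697 0.1234

BᵀP = [-2.2500 -1.0000; 0.3750 0.1250]
S = R + BᵀPB = [3/2 0; 0 1] + [4.2500 -0.6250; -0.6250 0.1250] = [5.7500 -0.6250; -0.6250 1.1250]
BᵀPA = [-2.3750 -2.2500; 0.4375 0.3750]
K = S⁻¹·BᵀPA = [-0.3946 -0.3779; 0.1697 0.1234]
A−BK = [1.0206 0.5604; -1.7044 -0.6941]
AᵀP(A−BK) = [0.5511 0.4235; 0.4235 0.3535]
P' = Q + AᵀP(A−BK) = [9.8011 -4.0765; -4.0765 2.6035]
tr(P') = 12.4046


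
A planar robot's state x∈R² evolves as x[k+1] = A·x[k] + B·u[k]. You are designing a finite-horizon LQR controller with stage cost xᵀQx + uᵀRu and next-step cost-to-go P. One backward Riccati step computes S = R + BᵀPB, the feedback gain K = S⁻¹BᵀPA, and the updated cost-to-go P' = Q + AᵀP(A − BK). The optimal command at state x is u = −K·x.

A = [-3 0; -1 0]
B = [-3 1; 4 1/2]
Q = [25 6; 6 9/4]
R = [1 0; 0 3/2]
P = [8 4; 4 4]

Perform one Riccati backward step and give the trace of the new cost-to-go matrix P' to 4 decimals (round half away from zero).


37.1945

BᵀP = [-8.0000 4.0000; 10.0000 6.0000]
S = R + BᵀPB = [1 0; 0 3/2] + [40.0000 -6.0000; -6.0000 13.0000] = [41.0000 -6.0000; -6.0000 14.5000]
BᵀPA = [20.0000 0.0000; -36.0000 0.0000]
K = S⁻¹·BᵀPA = [0.1325 0.0000; -2.4279 0.0000]
A−BK = [-0.1746 0.0000; -0.3160 0.0000]
AᵀP(A−BK) = [9.9445 0.0000; 0.0000 0.0000]
P' = Q + AᵀP(A−BK) = [34.9445 6.0000; 6.0000 2.2500]
tr(P') = 37.1945


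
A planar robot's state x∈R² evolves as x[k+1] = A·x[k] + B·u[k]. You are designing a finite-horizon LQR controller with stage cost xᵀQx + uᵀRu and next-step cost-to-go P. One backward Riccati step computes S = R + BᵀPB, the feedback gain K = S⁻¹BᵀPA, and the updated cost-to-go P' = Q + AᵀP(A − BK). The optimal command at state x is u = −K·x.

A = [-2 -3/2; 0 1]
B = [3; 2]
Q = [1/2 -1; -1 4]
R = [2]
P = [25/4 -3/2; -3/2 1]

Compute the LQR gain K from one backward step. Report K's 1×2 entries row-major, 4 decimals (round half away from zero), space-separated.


-0.7119 -0.5904

BᵀP = [15.7500 -2.5000]
S = R + BᵀPB = [2] + [42.2500] = [44.2500]
BᵀPA = [-31.5000 -26.1250]
K = S⁻¹·BᵀPA = [-0.7119 -0.5904]
A−BK = [0.1356 0.2712; 1.4237 2.1808]
AᵀP(A−BK) = [2.5763 3.1525; 3.1525 4.1384]
P' = Q + AᵀP(A−BK) = [3.0763 2.1525; 2.1525 8.1384]
tr(P') = 11.2147
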